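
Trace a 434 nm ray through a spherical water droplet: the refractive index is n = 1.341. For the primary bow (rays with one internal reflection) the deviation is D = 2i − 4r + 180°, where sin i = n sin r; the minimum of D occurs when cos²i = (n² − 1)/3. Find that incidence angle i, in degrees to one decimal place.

cos²i = (1.341² − 1)/3 = (1.79828 − 1)/3 = 0.26609.
cos i = 0.51584, so i = 58.946°.

58.9°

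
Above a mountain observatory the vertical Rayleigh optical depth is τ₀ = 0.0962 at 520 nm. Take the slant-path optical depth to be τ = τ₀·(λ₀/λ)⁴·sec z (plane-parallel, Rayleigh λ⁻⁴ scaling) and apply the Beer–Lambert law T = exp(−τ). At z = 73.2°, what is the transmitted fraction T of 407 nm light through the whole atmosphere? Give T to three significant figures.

sec 73.2° = 3.4598.
τ = 0.0962 × (520/407)⁴ × 3.4598 = 0.0962 × 2.6646 × 3.4598 = 0.8869.
T = exp(−0.8869) = 0.4119.

0.412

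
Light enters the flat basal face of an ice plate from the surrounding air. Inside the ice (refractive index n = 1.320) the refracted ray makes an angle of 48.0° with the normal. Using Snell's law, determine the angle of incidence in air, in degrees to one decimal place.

78.8°

Snell: sin θ_i = n · sin θ_r = 1.320 × sin 48.0° = 1.320 × 0.7431 = 0.9810.
θ_i = arcsin(0.9810) = 78.80°.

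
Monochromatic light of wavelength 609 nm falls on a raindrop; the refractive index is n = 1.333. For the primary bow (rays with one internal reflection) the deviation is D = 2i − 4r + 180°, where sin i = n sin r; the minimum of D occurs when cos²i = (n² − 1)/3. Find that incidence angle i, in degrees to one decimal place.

cos²i = (1.333² − 1)/3 = (1.77689 − 1)/3 = 0.25896.
cos i = 0.50888, so i = 59.410°.

59.4°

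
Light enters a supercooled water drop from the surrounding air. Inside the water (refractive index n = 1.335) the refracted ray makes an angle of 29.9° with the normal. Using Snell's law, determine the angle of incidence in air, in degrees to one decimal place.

Snell: sin θ_i = n · sin θ_r = 1.335 × sin 29.9° = 1.335 × 0.4985 = 0.6655.
θ_i = arcsin(0.6655) = 41.72°.

41.7°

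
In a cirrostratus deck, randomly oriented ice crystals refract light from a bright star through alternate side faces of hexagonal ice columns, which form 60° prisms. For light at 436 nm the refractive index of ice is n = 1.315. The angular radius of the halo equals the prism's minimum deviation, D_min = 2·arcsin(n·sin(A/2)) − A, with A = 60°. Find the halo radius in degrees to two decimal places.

22.22°

n·sin(A/2) = 1.315 × sin 30° = 1.315 × 0.5000 = 0.6575.
D_min = 2·arcsin(0.6575) − 60° = 2 × 41.109° − 60° = 22.219°.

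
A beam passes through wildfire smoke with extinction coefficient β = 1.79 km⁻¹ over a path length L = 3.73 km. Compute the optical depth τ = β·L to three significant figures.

6.68

τ = β·L = 1.79 × 3.73 = 6.6767.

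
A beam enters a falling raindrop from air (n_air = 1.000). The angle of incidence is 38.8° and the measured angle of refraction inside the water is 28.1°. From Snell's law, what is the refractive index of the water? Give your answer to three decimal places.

n = sin θ_i / sin θ_r = sin 38.8° / sin 28.1° = 0.6266 / 0.4710 = 1.3303.

1.330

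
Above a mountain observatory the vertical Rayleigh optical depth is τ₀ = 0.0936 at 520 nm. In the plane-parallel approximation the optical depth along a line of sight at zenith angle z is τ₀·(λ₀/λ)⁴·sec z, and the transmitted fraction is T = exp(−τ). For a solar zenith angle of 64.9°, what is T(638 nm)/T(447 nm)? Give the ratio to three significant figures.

Airmass: sec 64.9° = 2.3574.
τ(638 nm) = 0.0936 × (520/638)⁴ × 2.3574 = 0.0936 × 0.4413 × 2.3574 = 0.0974.
τ(447 nm) = 0.0936 × (520/447)⁴ × 2.3574 = 0.0936 × 1.8314 × 2.3574 = 0.4041.
T(638)/T(447) = exp(τ_B − τ_A) = exp(0.3067) = 1.3590.

1.36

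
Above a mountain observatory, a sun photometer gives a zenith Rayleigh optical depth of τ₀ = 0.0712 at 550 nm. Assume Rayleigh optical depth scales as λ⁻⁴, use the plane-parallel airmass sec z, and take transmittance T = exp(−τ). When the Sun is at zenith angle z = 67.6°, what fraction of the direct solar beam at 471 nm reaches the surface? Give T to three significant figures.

0.707

sec 67.6° = 2.6242.
τ = 0.0712 × (550/471)⁴ × 2.6242 = 0.0712 × 1.8594 × 2.6242 = 0.3474.
T = exp(−0.3474) = 0.7065.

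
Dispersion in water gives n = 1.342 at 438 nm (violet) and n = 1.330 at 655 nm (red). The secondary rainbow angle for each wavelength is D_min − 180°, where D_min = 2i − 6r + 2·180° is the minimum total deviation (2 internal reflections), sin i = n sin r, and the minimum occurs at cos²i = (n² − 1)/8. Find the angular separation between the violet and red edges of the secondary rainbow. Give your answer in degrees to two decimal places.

3.12°

At 438 nm (n = 1.342): cos²i = 0.10012 → i = 71.554°, r = 44.981°, D_min = 233.222°, rainbow angle = 53.222°.
At 655 nm (n = 1.330): cos²i = 0.09611 → i = 71.940°, r = 45.630°, D_min = 230.101°, rainbow angle = 50.101°.
Angular width = |53.222° − 50.101°| = 3.121°.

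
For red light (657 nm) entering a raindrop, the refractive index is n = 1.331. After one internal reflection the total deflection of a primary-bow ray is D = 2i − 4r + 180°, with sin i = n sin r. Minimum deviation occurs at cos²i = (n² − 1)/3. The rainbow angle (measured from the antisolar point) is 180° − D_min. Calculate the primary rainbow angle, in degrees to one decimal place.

42.4°

cos²i = (1.77156 − 1)/3 = 0.25719; i = arccos(0.50714) = 59.527°.
sin r = sin 59.527°/1.331 = 0.64753; r = 40.356°.
D_min = 2·59.527° − 4·40.356° + 180° = 137.630°.
Rainbow angle = 180° − D_min = 42.370°.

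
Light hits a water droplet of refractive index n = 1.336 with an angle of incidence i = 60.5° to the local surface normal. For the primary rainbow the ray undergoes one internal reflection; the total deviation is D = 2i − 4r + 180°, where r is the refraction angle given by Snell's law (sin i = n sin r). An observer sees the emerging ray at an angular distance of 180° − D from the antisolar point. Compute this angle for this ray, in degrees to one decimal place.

sin r = sin 60.5° / 1.336 = 0.8704/1.336 = 0.6515; r = 40.65°.
D = 2·60.5° − 4·40.65° + 180° = 121.00° − 162.61° + 180° = 138.39°.
Angle from antisolar point = 180° − D = 41.61°.

41.6°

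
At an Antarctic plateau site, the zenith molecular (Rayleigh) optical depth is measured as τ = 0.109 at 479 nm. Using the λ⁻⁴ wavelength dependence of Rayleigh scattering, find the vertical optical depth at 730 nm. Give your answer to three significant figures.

0.0202

τ(730 nm) = τ(479 nm) × (479/730)⁴ = 0.109 × (0.6562)⁴ = 0.109 × 0.1854 = 0.0202.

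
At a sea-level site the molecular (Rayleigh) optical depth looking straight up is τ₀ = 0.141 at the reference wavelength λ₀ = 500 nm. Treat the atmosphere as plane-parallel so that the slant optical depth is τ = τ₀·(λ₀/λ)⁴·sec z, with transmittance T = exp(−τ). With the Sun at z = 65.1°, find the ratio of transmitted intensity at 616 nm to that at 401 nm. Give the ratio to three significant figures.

1.94

Airmass: sec 65.1° = 2.3751.
τ(616 nm) = 0.141 × (500/616)⁴ × 2.3751 = 0.141 × 0.4341 × 2.3751 = 0.1454.
τ(401 nm) = 0.141 × (500/401)⁴ × 2.3751 = 0.141 × 2.4171 × 2.3751 = 0.8095.
T(616)/T(401) = exp(τ_B − τ_A) = exp(0.6641) = 1.9428.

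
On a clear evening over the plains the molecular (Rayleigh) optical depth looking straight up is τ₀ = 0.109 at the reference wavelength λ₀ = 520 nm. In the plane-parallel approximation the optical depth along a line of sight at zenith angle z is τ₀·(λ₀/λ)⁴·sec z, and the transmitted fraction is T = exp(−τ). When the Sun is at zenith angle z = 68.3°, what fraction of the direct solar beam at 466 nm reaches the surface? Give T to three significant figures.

sec 68.3° = 2.7046.
τ = 0.109 × (520/466)⁴ × 2.7046 = 0.109 × 1.5505 × 2.7046 = 0.4571.
T = exp(−0.4571) = 0.6331.

0.633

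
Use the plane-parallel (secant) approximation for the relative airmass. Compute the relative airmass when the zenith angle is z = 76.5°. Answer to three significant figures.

X = sec z = 1/cos 76.5° = 1/0.2334 = 4.2837.

4.28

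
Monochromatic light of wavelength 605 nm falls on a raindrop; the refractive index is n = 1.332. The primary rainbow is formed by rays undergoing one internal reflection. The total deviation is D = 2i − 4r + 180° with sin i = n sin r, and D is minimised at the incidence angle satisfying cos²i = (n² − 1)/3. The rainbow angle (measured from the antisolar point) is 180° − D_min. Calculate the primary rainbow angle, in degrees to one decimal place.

cos²i = (1.77422 − 1)/3 = 0.25807; i = arccos(0.50801) = 59.469°.
sin r = sin 59.469°/1.332 = 0.64666; r = 40.290°.
D_min = 2·59.469° − 4·40.290° + 180° = 137.776°.
Rainbow angle = 180° − D_min = 42.224°.

42.2°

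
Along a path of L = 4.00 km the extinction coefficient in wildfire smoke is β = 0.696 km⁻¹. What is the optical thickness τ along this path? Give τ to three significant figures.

τ = β·L = 0.696 × 4.00 = 2.7840.

2.78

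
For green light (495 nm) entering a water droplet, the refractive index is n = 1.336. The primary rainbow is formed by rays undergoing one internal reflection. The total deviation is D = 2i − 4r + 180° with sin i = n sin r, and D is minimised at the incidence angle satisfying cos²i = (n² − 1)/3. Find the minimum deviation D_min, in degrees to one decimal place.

cos²i = (1.78490 − 1)/3 = 0.26163; i = arccos(0.51150) = 59.236°.
sin r = sin 59.236°/1.336 = 0.64318; r = 40.029°.
D_min = 2·59.236° − 4·40.029° + 180° = 138.356°.

138.4°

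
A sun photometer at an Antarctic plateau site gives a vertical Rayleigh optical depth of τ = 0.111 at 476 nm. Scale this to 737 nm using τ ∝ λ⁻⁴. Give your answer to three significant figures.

0.0193

τ(737 nm) = τ(476 nm) × (476/737)⁴ = 0.111 × (0.6459)⁴ = 0.111 × 0.1740 = 0.0193.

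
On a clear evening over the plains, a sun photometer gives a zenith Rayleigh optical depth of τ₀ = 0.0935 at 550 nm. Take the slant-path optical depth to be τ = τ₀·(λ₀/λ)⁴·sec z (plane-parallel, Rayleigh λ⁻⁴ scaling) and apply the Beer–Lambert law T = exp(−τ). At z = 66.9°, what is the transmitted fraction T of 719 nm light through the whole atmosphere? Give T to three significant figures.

0.922

sec 66.9° = 2.5488.
τ = 0.0935 × (550/719)⁴ × 2.5488 = 0.0935 × 0.3424 × 2.5488 = 0.0816.
T = exp(−0.0816) = 0.9216.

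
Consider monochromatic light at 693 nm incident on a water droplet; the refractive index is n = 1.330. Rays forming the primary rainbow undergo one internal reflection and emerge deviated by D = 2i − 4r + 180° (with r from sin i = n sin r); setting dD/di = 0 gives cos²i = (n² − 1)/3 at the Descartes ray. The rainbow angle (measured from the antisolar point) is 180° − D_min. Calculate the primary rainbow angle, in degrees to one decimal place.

cos²i = (1.76890 − 1)/3 = 0.25630; i = arccos(0.50626) = 59.585°.
sin r = sin 59.585°/1.330 = 0.64841; r = 40.422°.
D_min = 2·59.585° − 4·40.422° + 180° = 137.484°.
Rainbow angle = 180° − D_min = 42.516°.

42.5°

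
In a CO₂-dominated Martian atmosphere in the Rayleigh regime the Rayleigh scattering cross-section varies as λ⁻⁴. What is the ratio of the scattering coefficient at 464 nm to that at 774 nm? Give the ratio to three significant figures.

Rayleigh scattering ∝ λ⁻⁴, so the ratio of coefficients is the inverse fourth power of the wavelength ratio.
σ(464)/σ(774) = (774/464)⁴ = (1.6681)⁴ = 7.743.

7.74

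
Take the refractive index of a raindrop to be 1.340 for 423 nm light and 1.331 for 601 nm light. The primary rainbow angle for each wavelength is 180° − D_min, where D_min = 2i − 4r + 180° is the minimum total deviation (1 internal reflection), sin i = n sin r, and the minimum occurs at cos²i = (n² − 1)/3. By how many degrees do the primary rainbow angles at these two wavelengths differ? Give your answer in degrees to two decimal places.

1.30°

At 423 nm (n = 1.340): cos²i = 0.26520 → i = 59.004°, r = 39.770°, D_min = 138.929°, rainbow angle = 41.071°.
At 601 nm (n = 1.331): cos²i = 0.25719 → i = 59.527°, r = 40.356°, D_min = 137.630°, rainbow angle = 42.370°.
Angular width = |41.071° − 42.370°| = 1.299°.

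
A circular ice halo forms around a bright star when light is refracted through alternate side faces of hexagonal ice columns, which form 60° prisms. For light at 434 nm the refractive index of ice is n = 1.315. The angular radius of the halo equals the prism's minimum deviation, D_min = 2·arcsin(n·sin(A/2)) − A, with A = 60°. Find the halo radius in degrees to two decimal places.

22.22°

n·sin(A/2) = 1.315 × sin 30° = 1.315 × 0.5000 = 0.6575.
D_min = 2·arcsin(0.6575) − 60° = 2 × 41.109° − 60° = 22.219°.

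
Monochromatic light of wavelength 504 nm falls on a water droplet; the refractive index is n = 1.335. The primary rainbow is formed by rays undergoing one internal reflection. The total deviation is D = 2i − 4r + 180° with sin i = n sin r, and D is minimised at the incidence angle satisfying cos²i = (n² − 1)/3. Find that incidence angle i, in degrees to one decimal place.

59.3°

cos²i = (1.335² − 1)/3 = (1.78222 − 1)/3 = 0.26074.
cos i = 0.51063, so i = 59.294°.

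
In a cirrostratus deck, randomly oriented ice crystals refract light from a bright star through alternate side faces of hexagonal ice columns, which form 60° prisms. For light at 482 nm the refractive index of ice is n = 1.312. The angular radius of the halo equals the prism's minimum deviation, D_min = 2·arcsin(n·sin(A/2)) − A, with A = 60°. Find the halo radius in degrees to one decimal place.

22.0°

n·sin(A/2) = 1.312 × sin 30° = 1.312 × 0.5000 = 0.6560.
D_min = 2·arcsin(0.6560) − 60° = 2 × 40.996° − 60° = 21.991°.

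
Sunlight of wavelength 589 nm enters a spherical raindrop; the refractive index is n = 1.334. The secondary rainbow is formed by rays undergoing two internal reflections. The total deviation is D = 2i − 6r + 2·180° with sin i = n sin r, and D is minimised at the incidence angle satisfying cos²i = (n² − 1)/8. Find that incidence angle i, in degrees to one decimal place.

71.8°

cos²i = (1.334² − 1)/8 = (1.77956 − 1)/8 = 0.09744.
cos i = 0.31216, so i = 71.810°.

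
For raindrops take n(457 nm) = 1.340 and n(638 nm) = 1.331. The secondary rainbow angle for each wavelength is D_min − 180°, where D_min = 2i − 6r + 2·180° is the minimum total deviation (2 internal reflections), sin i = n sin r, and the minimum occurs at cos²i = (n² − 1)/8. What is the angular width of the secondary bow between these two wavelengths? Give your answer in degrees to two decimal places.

2.34°

At 457 nm (n = 1.340): cos²i = 0.09945 → i = 71.618°, r = 45.088°, D_min = 232.709°, rainbow angle = 52.709°.
At 638 nm (n = 1.331): cos²i = 0.09645 → i = 71.907°, r = 45.575°, D_min = 230.365°, rainbow angle = 50.365°.
Angular width = |52.709° − 50.365°| = 2.344°.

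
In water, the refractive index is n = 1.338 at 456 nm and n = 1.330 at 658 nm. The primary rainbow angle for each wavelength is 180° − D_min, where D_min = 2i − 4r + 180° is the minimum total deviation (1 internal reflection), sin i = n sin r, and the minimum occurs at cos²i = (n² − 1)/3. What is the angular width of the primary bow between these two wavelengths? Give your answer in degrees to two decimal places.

1.16°

At 456 nm (n = 1.338): cos²i = 0.26341 → i = 59.120°, r = 39.899°, D_min = 138.643°, rainbow angle = 41.357°.
At 658 nm (n = 1.330): cos²i = 0.25630 → i = 59.585°, r = 40.422°, D_min = 137.484°, rainbow angle = 42.516°.
Angular width = |41.357° − 42.516°| = 1.160°.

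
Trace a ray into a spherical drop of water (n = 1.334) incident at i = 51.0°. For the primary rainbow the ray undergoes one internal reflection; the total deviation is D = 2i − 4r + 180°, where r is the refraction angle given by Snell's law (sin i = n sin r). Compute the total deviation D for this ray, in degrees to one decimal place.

139.5°

sin r = sin 51.0° / 1.334 = 0.7771/1.334 = 0.5826; r = 35.63°.
D = 2·51.0° − 4·35.63° + 180° = 102.00° − 142.53° + 180° = 139.47°.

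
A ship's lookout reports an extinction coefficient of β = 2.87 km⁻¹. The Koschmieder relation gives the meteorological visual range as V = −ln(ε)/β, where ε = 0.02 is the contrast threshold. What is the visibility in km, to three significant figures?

V = −ln(0.02) / 2.87 = 3.912 / 2.87 = 1.3631 km.

1.36 km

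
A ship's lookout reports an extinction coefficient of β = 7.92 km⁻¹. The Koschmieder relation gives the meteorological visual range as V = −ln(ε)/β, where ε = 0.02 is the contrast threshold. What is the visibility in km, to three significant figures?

V = −ln(0.02) / 7.92 = 3.912 / 7.92 = 0.4939 km.

0.494 km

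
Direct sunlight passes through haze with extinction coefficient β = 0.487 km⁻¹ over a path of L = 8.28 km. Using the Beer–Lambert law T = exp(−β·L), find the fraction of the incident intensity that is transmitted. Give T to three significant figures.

0.0177

τ = β·L = 0.487 × 8.28 = 4.0324.
T = exp(−4.0324) = 0.0177.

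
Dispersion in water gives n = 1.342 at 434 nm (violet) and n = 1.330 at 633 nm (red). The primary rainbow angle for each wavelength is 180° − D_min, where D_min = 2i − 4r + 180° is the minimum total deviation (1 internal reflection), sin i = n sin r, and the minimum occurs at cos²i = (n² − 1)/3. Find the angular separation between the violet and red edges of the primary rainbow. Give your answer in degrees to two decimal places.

1.73°

At 434 nm (n = 1.342): cos²i = 0.26699 → i = 58.888°, r = 39.641°, D_min = 139.213°, rainbow angle = 40.787°.
At 633 nm (n = 1.330): cos²i = 0.25630 → i = 59.585°, r = 40.422°, D_min = 137.484°, rainbow angle = 42.516°.
Angular width = |40.787° − 42.516°| = 1.729°.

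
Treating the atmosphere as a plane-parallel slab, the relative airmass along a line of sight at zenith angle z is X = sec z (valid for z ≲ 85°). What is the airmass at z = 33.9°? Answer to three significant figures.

1.20

X = sec z = 1/cos 33.9° = 1/0.8300 = 1.2048.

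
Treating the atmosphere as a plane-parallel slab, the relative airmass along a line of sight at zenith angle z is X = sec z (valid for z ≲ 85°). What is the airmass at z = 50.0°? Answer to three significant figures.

X = sec z = 1/cos 50.0° = 1/0.6428 = 1.5557.

1.56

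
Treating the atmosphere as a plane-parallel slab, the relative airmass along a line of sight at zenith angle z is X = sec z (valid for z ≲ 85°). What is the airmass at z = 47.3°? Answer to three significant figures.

X = sec z = 1/cos 47.3° = 1/0.6782 = 1.4746.

1.47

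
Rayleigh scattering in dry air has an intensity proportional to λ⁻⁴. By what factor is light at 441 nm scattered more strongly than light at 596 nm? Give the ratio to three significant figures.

3.34

Rayleigh scattering ∝ λ⁻⁴, so the ratio of coefficients is the inverse fourth power of the wavelength ratio.
σ(441)/σ(596) = (596/441)⁴ = (1.3515)⁴ = 3.336.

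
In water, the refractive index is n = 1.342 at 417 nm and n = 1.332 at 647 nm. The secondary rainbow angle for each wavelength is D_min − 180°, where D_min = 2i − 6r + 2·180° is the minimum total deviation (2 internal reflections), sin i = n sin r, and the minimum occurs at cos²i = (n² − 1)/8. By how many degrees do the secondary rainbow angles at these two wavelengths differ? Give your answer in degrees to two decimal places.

At 417 nm (n = 1.342): cos²i = 0.10012 → i = 71.554°, r = 44.981°, D_min = 233.222°, rainbow angle = 53.222°.
At 647 nm (n = 1.332): cos²i = 0.09678 → i = 71.875°, r = 45.520°, D_min = 230.628°, rainbow angle = 50.628°.
Angular width = |53.222° − 50.628°| = 2.594°.

2.59°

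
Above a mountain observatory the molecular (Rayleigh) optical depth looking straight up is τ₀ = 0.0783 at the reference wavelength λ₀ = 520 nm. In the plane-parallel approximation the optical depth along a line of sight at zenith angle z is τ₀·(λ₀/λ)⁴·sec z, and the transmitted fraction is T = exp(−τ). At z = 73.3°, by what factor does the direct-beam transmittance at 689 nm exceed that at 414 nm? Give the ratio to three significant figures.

1.80

Airmass: sec 73.3° = 3.4799.
τ(689 nm) = 0.0783 × (520/689)⁴ × 3.4799 = 0.0783 × 0.3244 × 3.4799 = 0.0884.
τ(414 nm) = 0.0783 × (520/414)⁴ × 3.4799 = 0.0783 × 2.4889 × 3.4799 = 0.6782.
T(689)/T(414) = exp(τ_B − τ_A) = exp(0.5898) = 1.8036.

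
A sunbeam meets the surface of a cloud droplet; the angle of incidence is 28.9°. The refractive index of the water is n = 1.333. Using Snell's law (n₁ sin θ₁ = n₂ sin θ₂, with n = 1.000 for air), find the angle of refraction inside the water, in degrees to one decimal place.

21.3°

Snell: sin θ_r = sin θ_i / n = sin 28.9° / 1.333 = 0.4833 / 1.333 = 0.3626.
θ_r = arcsin(0.3626) = 21.26°.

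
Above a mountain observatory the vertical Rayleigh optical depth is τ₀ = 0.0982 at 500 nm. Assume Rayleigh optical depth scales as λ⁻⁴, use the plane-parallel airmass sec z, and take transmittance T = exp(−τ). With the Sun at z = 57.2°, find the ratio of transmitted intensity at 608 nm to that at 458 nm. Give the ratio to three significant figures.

Airmass: sec 57.2° = 1.8460.
τ(608 nm) = 0.0982 × (500/608)⁴ × 1.8460 = 0.0982 × 0.4574 × 1.8460 = 0.0829.
τ(458 nm) = 0.0982 × (500/458)⁴ × 1.8460 = 0.0982 × 1.4204 × 1.8460 = 0.2575.
T(608)/T(458) = exp(τ_B − τ_A) = exp(0.1746) = 1.1907.

1.19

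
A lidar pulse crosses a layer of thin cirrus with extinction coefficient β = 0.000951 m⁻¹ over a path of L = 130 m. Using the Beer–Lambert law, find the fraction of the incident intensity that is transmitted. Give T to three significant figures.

τ = β·L = 0.000951 × 130 = 0.1236.
T = exp(−0.1236) = 0.8837.

0.884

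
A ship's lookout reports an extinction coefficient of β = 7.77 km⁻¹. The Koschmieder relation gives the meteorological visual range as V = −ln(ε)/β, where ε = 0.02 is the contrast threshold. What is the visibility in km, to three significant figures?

0.503 km

V = −ln(0.02) / 7.77 = 3.912 / 7.77 = 0.5035 km.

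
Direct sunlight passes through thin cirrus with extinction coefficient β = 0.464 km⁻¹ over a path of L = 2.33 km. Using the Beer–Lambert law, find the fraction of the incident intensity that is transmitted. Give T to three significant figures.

τ = β·L = 0.464 × 2.33 = 1.0811.
T = exp(−1.0811) = 0.3392.

0.339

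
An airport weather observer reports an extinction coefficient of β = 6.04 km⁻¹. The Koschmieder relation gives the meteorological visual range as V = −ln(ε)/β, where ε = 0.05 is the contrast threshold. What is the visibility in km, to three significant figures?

V = −ln(0.05) / 6.04 = 2.996 / 6.04 = 0.4960 km.

0.496 km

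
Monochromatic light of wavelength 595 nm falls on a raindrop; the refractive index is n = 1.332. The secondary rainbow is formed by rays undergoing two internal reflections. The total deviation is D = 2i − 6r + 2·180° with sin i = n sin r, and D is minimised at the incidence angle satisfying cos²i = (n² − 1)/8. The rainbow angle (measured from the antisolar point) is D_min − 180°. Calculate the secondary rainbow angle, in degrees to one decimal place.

cos²i = (1.77422 − 1)/8 = 0.09678; i = arccos(0.31109) = 71.875°.
sin r = sin 71.875°/1.332 = 0.71350; r = 45.520°.
D_min = 2·71.875° − 6·45.520° + 360° = 230.628°.
Rainbow angle = D_min − 180° = 50.628°.

50.6°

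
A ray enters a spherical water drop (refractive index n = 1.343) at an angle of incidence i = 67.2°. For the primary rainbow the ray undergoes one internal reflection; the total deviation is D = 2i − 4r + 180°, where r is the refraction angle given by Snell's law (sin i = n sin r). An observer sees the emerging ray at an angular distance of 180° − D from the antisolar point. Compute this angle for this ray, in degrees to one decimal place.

39.0°

sin r = sin 67.2° / 1.343 = 0.9219/1.343 = 0.6864; r = 43.35°.
D = 2·67.2° − 4·43.35° + 180° = 134.40° − 173.39° + 180° = 141.01°.
Angle from antisolar point = 180° − D = 38.99°.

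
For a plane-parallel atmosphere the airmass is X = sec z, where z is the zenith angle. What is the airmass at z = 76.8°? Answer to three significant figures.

4.38

X = sec z = 1/cos 76.8° = 1/0.2284 = 4.3792.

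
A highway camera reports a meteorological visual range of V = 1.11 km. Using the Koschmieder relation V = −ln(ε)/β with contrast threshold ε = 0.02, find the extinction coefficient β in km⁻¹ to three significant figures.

β = −ln(0.02) / V = 3.912 / 1.11 = 3.5243 km⁻¹.

3.52 km⁻¹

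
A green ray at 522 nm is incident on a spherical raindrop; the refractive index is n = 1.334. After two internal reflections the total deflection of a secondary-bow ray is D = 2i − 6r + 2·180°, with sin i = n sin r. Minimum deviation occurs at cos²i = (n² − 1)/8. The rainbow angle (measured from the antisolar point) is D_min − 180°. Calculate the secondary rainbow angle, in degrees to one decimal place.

cos²i = (1.77956 − 1)/8 = 0.09744; i = arccos(0.31216) = 71.810°.
sin r = sin 71.810°/1.334 = 0.71217; r = 45.411°.
D_min = 2·71.810° − 6·45.411° + 360° = 231.153°.
Rainbow angle = D_min − 180° = 51.153°.

51.2°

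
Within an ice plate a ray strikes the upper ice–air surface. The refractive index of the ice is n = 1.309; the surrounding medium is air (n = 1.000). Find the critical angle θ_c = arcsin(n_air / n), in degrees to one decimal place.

sin θ_c = n_air / n = 1.000 / 1.309 = 0.7639.
θ_c = arcsin(0.7639) = 49.81°.

49.8°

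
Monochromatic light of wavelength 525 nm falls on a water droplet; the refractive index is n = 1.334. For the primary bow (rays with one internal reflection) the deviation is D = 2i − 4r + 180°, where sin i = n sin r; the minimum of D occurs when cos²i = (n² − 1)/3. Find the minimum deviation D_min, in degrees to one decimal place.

138.1°

cos²i = (1.77956 − 1)/3 = 0.25985; i = arccos(0.50976) = 59.352°.
sin r = sin 59.352°/1.334 = 0.64492; r = 40.159°.
D_min = 2·59.352° − 4·40.159° + 180° = 138.067°.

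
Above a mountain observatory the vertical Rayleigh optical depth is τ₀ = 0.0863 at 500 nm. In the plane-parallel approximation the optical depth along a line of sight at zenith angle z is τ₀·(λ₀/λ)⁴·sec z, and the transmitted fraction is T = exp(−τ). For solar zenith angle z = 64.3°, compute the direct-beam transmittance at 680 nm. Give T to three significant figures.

sec 64.3° = 2.3060.
τ = 0.0863 × (500/680)⁴ × 2.3060 = 0.0863 × 0.2923 × 2.3060 = 0.0582.
T = exp(−0.0582) = 0.9435.

0.943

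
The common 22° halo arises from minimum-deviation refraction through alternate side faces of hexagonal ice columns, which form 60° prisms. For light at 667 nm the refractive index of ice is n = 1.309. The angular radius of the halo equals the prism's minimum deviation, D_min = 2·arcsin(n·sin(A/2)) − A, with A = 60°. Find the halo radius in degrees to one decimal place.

21.8°

n·sin(A/2) = 1.309 × sin 30° = 1.309 × 0.5000 = 0.6545.
D_min = 2·arcsin(0.6545) − 60° = 2 × 40.882° − 60° = 21.763°.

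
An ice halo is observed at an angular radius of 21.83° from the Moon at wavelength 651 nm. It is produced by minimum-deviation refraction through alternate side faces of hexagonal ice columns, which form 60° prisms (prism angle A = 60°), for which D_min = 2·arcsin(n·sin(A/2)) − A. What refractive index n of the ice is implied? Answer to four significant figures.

1.310

Rearranging: n = sin((D_min + A)/2) / sin(A/2).
(D_min + A)/2 = (21.83° + 60°)/2 = 40.915°.
n = sin 40.915° / sin 30° = 0.6549 / 0.5000 = 1.3099.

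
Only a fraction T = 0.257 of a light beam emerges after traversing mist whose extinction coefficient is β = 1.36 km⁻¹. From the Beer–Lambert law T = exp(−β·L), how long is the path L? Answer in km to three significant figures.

0.999 km

Beer–Lambert: T = exp(−βL) ⇒ L = −ln(T)/β = −ln(0.257)/1.36 = 1.3587/1.36 = 0.999 km.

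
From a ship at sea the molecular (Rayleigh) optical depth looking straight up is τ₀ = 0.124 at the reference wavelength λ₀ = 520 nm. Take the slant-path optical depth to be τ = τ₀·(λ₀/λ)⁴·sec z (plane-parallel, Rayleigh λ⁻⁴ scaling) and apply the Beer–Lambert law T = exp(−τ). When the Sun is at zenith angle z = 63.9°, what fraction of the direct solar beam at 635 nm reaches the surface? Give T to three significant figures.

0.881

sec 63.9° = 2.2730.
τ = 0.124 × (520/635)⁴ × 2.2730 = 0.124 × 0.4497 × 2.2730 = 0.1267.
T = exp(−0.1267) = 0.8810.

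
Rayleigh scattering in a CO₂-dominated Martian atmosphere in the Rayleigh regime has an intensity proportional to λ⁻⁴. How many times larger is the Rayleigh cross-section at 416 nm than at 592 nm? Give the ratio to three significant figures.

4.10

Rayleigh scattering ∝ λ⁻⁴, so the ratio of coefficients is the inverse fourth power of the wavelength ratio.
σ(416)/σ(592) = (592/416)⁴ = (1.4231)⁴ = 4.101.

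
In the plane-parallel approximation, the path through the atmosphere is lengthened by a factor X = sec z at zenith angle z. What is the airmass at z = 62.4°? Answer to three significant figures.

2.16

X = sec z = 1/cos 62.4° = 1/0.4633 = 2.1584.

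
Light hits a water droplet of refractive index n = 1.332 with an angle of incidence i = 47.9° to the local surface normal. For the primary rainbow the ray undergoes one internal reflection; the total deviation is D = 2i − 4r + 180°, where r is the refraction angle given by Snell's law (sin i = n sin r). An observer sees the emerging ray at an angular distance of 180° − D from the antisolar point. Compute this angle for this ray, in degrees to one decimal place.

sin r = sin 47.9° / 1.332 = 0.7420/1.332 = 0.5570; r = 33.85°.
D = 2·47.9° − 4·33.85° + 180° = 95.80° − 135.41° + 180° = 140.39°.
Angle from antisolar point = 180° − D = 39.61°.

39.6°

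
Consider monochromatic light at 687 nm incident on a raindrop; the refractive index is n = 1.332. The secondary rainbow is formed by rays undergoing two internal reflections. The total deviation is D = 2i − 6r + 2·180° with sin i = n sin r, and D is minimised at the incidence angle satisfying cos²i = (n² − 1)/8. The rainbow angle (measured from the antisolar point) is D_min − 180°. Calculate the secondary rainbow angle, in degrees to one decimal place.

cos²i = (1.77422 − 1)/8 = 0.09678; i = arccos(0.31109) = 71.875°.
sin r = sin 71.875°/1.332 = 0.71350; r = 45.520°.
D_min = 2·71.875° − 6·45.520° + 360° = 230.628°.
Rainbow angle = D_min − 180° = 50.628°.

50.6°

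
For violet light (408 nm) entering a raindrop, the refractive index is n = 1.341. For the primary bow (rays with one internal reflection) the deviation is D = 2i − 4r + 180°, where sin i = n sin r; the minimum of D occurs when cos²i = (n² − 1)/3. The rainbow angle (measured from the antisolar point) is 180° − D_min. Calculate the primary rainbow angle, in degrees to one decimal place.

40.9°

cos²i = (1.79828 − 1)/3 = 0.26609; i = arccos(0.51584) = 58.946°.
sin r = sin 58.946°/1.341 = 0.63884; r = 39.705°.
D_min = 2·58.946° − 4·39.705° + 180° = 139.071°.
Rainbow angle = 180° − D_min = 40.929°.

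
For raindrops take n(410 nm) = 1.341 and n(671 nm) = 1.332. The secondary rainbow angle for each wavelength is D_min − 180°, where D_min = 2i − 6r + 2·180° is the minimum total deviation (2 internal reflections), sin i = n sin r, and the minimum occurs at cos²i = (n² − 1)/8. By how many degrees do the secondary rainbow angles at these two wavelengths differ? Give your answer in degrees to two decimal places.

At 410 nm (n = 1.341): cos²i = 0.09979 → i = 71.586°, r = 45.034°, D_min = 232.966°, rainbow angle = 52.966°.
At 671 nm (n = 1.332): cos²i = 0.09678 → i = 71.875°, r = 45.520°, D_min = 230.628°, rainbow angle = 50.628°.
Angular width = |52.966° − 50.628°| = 2.337°.

2.34°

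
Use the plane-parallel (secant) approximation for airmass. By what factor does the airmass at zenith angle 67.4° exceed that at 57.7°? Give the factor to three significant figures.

1.39

X(67.4°)/X(57.7°) = sec 67.4° / sec 57.7° = cos 57.7° / cos 67.4° = 0.5344/0.3843 = 1.3905.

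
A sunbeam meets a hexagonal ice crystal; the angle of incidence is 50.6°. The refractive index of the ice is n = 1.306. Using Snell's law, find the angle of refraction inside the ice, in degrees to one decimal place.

36.3°

Snell: sin θ_r = sin θ_i / n = sin 50.6° / 1.306 = 0.7727 / 1.306 = 0.5917.
θ_r = arcsin(0.5917) = 36.28°.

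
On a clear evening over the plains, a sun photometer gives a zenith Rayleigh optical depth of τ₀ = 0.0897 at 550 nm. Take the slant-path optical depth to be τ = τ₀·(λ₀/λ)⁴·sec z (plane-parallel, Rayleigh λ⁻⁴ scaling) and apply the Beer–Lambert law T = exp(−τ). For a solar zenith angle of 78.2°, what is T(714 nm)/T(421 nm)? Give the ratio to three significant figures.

3.07

Airmass: sec 78.2° = 4.8901.
τ(714 nm) = 0.0897 × (550/714)⁴ × 4.8901 = 0.0897 × 0.3521 × 4.8901 = 0.1544.
τ(421 nm) = 0.0897 × (550/421)⁴ × 4.8901 = 0.0897 × 2.9129 × 4.8901 = 1.2777.
T(714)/T(421) = exp(τ_B − τ_A) = exp(1.1233) = 3.0749.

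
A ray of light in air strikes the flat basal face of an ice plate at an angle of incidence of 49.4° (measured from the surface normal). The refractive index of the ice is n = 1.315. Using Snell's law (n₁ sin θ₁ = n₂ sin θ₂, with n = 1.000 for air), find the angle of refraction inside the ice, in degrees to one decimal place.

35.3°

Snell: sin θ_r = sin θ_i / n = sin 49.4° / 1.315 = 0.7593 / 1.315 = 0.5774.
θ_r = arcsin(0.5774) = 35.27°.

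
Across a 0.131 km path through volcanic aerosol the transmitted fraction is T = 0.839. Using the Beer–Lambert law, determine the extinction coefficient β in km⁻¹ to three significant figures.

1.34 km⁻¹

Beer–Lambert: T = exp(−βL) ⇒ β = −ln(T)/L = −ln(0.839)/0.131 = 0.1755/0.131 = 1.34 km⁻¹.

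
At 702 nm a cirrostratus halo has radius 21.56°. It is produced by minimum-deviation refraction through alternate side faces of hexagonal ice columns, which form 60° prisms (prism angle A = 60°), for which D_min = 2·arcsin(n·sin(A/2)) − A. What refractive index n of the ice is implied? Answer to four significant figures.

Rearranging: n = sin((D_min + A)/2) / sin(A/2).
(D_min + A)/2 = (21.56° + 60°)/2 = 40.780°.
n = sin 40.780° / sin 30° = 0.6532 / 0.5000 = 1.3063.

1.306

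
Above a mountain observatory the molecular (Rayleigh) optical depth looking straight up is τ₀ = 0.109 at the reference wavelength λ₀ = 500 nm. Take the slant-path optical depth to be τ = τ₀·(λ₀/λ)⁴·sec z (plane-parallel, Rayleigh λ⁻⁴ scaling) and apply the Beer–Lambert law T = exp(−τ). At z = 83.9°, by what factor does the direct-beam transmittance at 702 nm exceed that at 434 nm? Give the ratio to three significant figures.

Airmass: sec 83.9° = 9.4105.
τ(702 nm) = 0.109 × (500/702)⁴ × 9.4105 = 0.109 × 0.2574 × 9.4105 = 0.2640.
τ(434 nm) = 0.109 × (500/434)⁴ × 9.4105 = 0.109 × 1.7617 × 9.4105 = 1.8070.
T(702)/T(434) = exp(τ_B − τ_A) = exp(1.5430) = 4.6788.

4.68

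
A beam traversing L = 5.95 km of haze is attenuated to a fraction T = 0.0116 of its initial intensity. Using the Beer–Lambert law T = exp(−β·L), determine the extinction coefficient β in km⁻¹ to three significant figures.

Beer–Lambert: T = exp(−βL) ⇒ β = −ln(T)/L = −ln(0.0116)/5.95 = 4.4568/5.95 = 0.749 km⁻¹.

0.749 km⁻¹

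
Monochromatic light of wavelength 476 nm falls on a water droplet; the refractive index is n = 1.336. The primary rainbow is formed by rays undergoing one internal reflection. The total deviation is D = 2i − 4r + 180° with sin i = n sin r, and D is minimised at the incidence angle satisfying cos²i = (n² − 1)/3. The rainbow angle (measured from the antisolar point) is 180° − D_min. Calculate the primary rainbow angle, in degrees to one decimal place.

cos²i = (1.78490 − 1)/3 = 0.26163; i = arccos(0.51150) = 59.236°.
sin r = sin 59.236°/1.336 = 0.64318; r = 40.029°.
D_min = 2·59.236° − 4·40.029° + 180° = 138.356°.
Rainbow angle = 180° − D_min = 41.644°.

41.6°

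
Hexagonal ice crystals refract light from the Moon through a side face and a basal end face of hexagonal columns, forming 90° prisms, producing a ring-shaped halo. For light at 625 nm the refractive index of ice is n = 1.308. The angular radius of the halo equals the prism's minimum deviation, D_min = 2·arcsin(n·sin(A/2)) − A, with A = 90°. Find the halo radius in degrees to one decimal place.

n·sin(A/2) = 1.308 × sin 45° = 1.308 × 0.7071 = 0.9249.
D_min = 2·arcsin(0.9249) − 90° = 2 × 67.653° − 90° = 45.305°.

45.3°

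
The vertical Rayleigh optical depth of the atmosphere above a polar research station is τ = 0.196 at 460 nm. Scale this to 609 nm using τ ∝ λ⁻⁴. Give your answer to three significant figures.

0.0638

τ(609 nm) = τ(460 nm) × (460/609)⁴ = 0.196 × (0.7553)⁴ = 0.196 × 0.3255 = 0.0638.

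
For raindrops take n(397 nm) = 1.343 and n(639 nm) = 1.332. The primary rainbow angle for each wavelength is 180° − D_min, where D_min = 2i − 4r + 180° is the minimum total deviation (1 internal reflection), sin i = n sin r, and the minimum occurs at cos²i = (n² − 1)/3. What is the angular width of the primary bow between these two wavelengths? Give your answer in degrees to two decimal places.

At 397 nm (n = 1.343): cos²i = 0.26788 → i = 58.830°, r = 39.577°, D_min = 139.354°, rainbow angle = 40.646°.
At 639 nm (n = 1.332): cos²i = 0.25807 → i = 59.469°, r = 40.290°, D_min = 137.776°, rainbow angle = 42.224°.
Angular width = |40.646° − 42.224°| = 1.578°.

1.58°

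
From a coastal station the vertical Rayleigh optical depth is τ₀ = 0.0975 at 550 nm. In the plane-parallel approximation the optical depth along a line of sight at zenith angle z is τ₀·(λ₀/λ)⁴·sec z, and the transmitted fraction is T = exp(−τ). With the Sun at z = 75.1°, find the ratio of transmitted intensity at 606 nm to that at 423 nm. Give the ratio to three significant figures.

Airmass: sec 75.1° = 3.8890.
τ(606 nm) = 0.0975 × (550/606)⁴ × 3.8890 = 0.0975 × 0.6785 × 3.8890 = 0.2573.
τ(423 nm) = 0.0975 × (550/423)⁴ × 3.8890 = 0.0975 × 2.8582 × 3.8890 = 1.0838.
T(606)/T(423) = exp(τ_B − τ_A) = exp(0.8265) = 2.2853.

2.29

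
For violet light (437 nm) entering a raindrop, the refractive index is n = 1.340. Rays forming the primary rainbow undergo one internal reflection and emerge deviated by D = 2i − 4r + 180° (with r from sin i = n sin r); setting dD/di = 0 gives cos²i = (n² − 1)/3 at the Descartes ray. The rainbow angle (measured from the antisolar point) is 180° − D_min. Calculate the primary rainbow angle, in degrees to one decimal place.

cos²i = (1.79560 − 1)/3 = 0.26520; i = arccos(0.51498) = 59.004°.
sin r = sin 59.004°/1.340 = 0.63971; r = 39.770°.
D_min = 2·59.004° − 4·39.770° + 180° = 138.929°.
Rainbow angle = 180° − D_min = 41.071°.

41.1°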